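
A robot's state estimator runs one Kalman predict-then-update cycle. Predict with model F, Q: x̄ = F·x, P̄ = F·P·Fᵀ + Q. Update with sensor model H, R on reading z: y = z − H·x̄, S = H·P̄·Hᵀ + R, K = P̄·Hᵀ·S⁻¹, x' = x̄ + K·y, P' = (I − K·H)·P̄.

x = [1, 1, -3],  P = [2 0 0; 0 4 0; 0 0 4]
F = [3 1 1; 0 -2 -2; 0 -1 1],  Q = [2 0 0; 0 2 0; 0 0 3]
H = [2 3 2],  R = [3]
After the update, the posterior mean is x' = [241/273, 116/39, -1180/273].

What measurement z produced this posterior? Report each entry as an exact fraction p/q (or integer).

z = [2]

x̄ = F·x = [1, 4, -4]
P̄ = F·P·Fᵀ + Q = [28 -16 0; -16 34 0; 0 0 11]
S = H·P̄·Hᵀ + R = [273]
K = P̄·Hᵀ·S⁻¹ = [8/273; 10/39; 22/273]
x' − x̄ = [-32/273, -40/39, -88/273] = K·y
y = (KᵀK)⁻¹·Kᵀ·(x' − x̄) = [-4]
z = y + H·x̄ = [-4] + [6] = [2]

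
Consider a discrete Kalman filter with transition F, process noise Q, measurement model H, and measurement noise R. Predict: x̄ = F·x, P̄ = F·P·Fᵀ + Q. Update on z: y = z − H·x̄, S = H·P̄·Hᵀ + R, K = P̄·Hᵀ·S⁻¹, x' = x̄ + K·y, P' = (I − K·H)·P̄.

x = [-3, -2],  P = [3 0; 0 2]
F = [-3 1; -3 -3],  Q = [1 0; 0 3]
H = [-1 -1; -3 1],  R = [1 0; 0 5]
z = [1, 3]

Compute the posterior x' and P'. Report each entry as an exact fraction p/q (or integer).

x' = [-16891/16781, 3885/16781]
P' = [6144/16781 -1893/16781; -1893/16781 14226/16781]

x̄ = F·x = [7, 15]
P̄ = F·P·Fᵀ + Q = [30 21; 21 48]
y = z − H·x̄ = [23, 9]
S = H·P̄·Hᵀ + R = [121 84; 84 197]
K = P̄·Hᵀ·S⁻¹ = [-4251/16781 -4065/16781; -12333/16781 3981/16781]
x' = x̄ + K·y = [-16891/16781, 3885/16781]
P' = (I − K·H)·P̄ = [6144/16781 -1893/16781; -1893/16781 14226/16781]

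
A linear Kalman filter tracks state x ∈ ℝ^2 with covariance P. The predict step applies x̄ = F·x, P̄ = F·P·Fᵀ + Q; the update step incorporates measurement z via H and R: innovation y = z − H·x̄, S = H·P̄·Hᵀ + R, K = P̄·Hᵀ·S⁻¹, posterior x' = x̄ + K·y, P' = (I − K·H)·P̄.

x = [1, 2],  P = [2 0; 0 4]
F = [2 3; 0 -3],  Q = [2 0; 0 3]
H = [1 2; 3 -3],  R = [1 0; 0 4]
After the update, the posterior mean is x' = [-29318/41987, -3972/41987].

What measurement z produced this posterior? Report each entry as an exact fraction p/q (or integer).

z = [-1, -2]

x̄ = F·x = [8, -6]
P̄ = F·P·Fᵀ + Q = [46 -36; -36 39]
S = H·P̄·Hᵀ + R = [59 -204; -204 1417]
K = P̄·Hᵀ·S⁻¹ = [13342/41987 9210/41987; 13614/41987 -4707/41987]
x' − x̄ = [-365214/41987, 247950/41987] = K·y
y = (KᵀK)⁻¹·Kᵀ·(x' − x̄) = [3, -44]
z = y + H·x̄ = [3, -44] + [-4, 42] = [-1, -2]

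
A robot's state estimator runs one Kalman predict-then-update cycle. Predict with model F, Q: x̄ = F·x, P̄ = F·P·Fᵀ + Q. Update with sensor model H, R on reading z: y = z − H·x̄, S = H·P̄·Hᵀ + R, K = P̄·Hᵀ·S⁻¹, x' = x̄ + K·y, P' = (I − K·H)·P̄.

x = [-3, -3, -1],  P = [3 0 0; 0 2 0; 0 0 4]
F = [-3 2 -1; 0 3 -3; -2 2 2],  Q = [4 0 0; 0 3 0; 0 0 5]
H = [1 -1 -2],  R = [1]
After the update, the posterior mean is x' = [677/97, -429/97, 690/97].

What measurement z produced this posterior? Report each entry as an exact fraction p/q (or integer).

z = [-3]

x̄ = F·x = [4, -6, -2]
P̄ = F·P·Fᵀ + Q = [43 24 18; 24 57 -12; 18 -12 41]
S = H·P̄·Hᵀ + R = [97]
K = P̄·Hᵀ·S⁻¹ = [-17/97; -9/97; -52/97]
x' − x̄ = [289/97, 153/97, 884/97] = K·y
y = (KᵀK)⁻¹·Kᵀ·(x' − x̄) = [-17]
z = y + H·x̄ = [-17] + [14] = [-3]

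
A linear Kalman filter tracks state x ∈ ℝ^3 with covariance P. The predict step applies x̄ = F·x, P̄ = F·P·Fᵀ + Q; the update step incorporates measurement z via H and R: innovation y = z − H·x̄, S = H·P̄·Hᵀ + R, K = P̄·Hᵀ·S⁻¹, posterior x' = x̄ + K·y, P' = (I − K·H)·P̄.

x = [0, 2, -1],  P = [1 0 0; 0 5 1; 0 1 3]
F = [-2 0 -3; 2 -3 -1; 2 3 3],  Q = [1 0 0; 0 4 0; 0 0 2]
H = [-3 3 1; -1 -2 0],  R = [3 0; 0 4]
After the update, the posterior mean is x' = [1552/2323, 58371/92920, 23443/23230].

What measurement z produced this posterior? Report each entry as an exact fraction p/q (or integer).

z = [1, -2]

x̄ = F·x = [3, -5, 3]
P̄ = F·P·Fᵀ + Q = [32 14 -40; 14 62 -62; -40 -62 96]
S = H·P̄·Hᵀ + R = [561 -70; -70 340]
K = P̄·Hᵀ·S⁻¹ = [-452/2323 -503/2323; 911/9292 -35839/92920; 271/2323 11763/23230]
x' − x̄ = [-5417/2323, 522971/92920, -46247/23230] = K·y
y = (KᵀK)⁻¹·Kᵀ·(x' − x̄) = [22, -9]
z = y + H·x̄ = [22, -9] + [-21, 7] = [1, -2]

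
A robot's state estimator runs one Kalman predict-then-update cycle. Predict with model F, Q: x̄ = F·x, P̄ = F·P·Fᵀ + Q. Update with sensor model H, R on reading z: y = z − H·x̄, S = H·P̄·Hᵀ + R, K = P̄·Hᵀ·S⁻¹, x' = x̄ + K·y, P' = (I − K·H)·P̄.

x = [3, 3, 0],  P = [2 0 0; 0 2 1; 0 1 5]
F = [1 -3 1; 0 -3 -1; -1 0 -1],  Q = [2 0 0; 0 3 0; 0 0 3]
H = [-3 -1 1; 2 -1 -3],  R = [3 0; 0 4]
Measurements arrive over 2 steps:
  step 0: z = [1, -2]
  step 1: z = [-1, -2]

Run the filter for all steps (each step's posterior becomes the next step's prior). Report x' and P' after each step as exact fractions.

step 0: x' = [-903/1087, 933/1087, -323/1087], P' = [49459/61959 -18552/20653 16286/20653; -18552/20653 53714/20653 -22114/20653; 16286/20653 -22114/20653 23906/20653]
step 1: x' = [574749977/2248184607, 504291942/749394869, 426820166/749394869], P' = [1622457002/2248184607 -535260497/749394869 525902843/749394869; -535260497/749394869 1600769509/749394869 -654967865/749394869; 525902843/749394869 -654967865/749394869 792507349/749394869]

step 0: x̄ = F·x = [-6, -9, -3]
step 0: P̄ = F·P·Fᵀ + Q = [21 13 -4; 13 32 8; -4 8 10]
step 0: y = z − H·x̄ = [-23, -8]
step 0: S = H·P̄·Hᵀ + R = [320 -139; -139 254]
step 0: K = P̄·Hᵀ·S⁻¹ = [-14621/61959 2000/61959; -6724/20653 -6119/20653; -946/20653 -4258/20653]
step 0: x' = x̄ + K·y = [-903/1087, 933/1087, -323/1087]
step 0: P' = (I − K·H)·P̄ = [49459/61959 -18552/20653 16286/20653; -18552/20653 53714/20653 -22114/20653; 16286/20653 -22114/20653 23906/20653]
step 1: x̄ = F·x = [-4025/1087, -2476/1087, 1226/1087]
step 1: P̄ = F·P·Fᵀ + Q = [2525077/61959 498890/20653 -584887/61959; 498890/20653 436607/20653 -81806/20653; -584887/61959 -81806/20653 404770/61959]
step 1: y = z − H·x̄ = [-16864/1087, 7078/1087]
step 1: S = H·P̄·Hᵀ + R = [1979281/3261 -1078046/3261; -1078046/3261 14860351/61959]
step 1: K = P̄·Hᵀ·S⁻¹ = [-561293662/2248184607 29392477/2248184607; -216651961/749394869 -176596727/749394869; -43411105/749394869 -167687124/749394869]
step 1: x' = x̄ + K·y = [574749977/2248184607, 504291942/749394869, 426820166/749394869]
step 1: P' = (I − K·H)·P̄ = [1622457002/2248184607 -535260497/749394869 525902843/749394869; -535260497/749394869 1600769509/749394869 -654967865/749394869; 525902843/749394869 -654967865/749394869 792507349/749394869]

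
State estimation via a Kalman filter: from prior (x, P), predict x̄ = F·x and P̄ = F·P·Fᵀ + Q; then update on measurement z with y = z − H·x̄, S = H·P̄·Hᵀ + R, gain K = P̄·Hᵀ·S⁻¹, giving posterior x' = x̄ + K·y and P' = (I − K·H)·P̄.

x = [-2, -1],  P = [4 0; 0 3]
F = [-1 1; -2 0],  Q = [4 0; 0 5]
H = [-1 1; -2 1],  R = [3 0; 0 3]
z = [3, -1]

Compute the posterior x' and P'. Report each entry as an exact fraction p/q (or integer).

x' = [50/17, 92/17]
P' = [1101/323 1575/323; 1575/323 2694/323]

x̄ = F·x = [1, 4]
P̄ = F·P·Fᵀ + Q = [11 8; 8 21]
y = z − H·x̄ = [0, -3]
S = H·P̄·Hᵀ + R = [19 19; 19 36]
K = P̄·Hᵀ·S⁻¹ = [158/323 -11/17; 373/323 -8/17]
x' = x̄ + K·y = [50/17, 92/17]
P' = (I − K·H)·P̄ = [1101/323 1575/323; 1575/323 2694/323]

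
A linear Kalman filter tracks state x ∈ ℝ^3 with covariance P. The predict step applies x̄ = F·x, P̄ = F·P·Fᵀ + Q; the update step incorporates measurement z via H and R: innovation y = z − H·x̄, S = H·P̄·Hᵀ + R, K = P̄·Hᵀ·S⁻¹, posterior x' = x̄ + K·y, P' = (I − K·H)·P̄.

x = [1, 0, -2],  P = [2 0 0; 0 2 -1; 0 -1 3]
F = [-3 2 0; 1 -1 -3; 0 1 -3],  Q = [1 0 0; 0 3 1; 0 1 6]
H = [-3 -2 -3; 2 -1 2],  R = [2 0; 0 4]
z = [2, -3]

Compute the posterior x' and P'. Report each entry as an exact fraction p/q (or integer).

x̄ = F·x = [-3, 7, 6]
P̄ = F·P·Fᵀ + Q = [27 -4 10; -4 28 26; 10 26 41]
y = z − H·x̄ = [25, -2]
S = H·P̄·Hᵀ + R = [1170 -494; -494 296]
K = P̄·Hᵀ·S⁻¹ = [2011/25571 1553/3934; -7052/25571 -799/1967; -5784/25571 -475/3934]
x' = x̄ + K·y = [-6661/3653, 3353/3653, 2143/3653]
P' = (I − K·H)·P̄ = [110179/25571 -18454/25571 -99217/25571; -18454/25571 21836/25571 8598/25571; -99217/25571 8598/25571 97341/25571]

x' = [-6661/3653, 3353/3653, 2143/3653]
P' = [110179/25571 -18454/25571 -99217/25571; -18454/25571 21836/25571 8598/25571; -99217/25571 8598/25571 97341/25571]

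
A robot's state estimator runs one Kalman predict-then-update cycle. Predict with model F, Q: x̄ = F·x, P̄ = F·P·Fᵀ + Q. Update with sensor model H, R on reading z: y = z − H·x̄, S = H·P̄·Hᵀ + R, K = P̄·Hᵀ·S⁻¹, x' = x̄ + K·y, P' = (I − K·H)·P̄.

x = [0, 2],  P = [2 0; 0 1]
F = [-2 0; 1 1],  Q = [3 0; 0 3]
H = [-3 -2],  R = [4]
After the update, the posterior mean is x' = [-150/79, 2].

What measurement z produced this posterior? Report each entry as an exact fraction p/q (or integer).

z = [2]

x̄ = F·x = [0, 2]
P̄ = F·P·Fᵀ + Q = [11 -4; -4 6]
S = H·P̄·Hᵀ + R = [79]
K = P̄·Hᵀ·S⁻¹ = [-25/79; 0]
x' − x̄ = [-150/79, 0] = K·y
y = (KᵀK)⁻¹·Kᵀ·(x' − x̄) = [6]
z = y + H·x̄ = [6] + [-4] = [2]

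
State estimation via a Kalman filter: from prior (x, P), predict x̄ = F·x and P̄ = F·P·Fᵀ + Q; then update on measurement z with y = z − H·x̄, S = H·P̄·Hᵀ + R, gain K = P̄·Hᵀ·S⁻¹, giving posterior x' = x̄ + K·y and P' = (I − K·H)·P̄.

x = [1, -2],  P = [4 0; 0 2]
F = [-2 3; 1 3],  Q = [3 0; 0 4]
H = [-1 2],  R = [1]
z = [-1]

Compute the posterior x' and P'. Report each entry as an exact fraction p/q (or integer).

x' = [-49/6, -78/17]
P' = [205/6 17; 17 148/17]

x̄ = F·x = [-8, -5]
P̄ = F·P·Fᵀ + Q = [37 10; 10 26]
y = z − H·x̄ = [1]
S = H·P̄·Hᵀ + R = [102]
K = P̄·Hᵀ·S⁻¹ = [-1/6; 7/17]
x' = x̄ + K·y = [-49/6, -78/17]
P' = (I − K·H)·P̄ = [205/6 17; 17 148/17]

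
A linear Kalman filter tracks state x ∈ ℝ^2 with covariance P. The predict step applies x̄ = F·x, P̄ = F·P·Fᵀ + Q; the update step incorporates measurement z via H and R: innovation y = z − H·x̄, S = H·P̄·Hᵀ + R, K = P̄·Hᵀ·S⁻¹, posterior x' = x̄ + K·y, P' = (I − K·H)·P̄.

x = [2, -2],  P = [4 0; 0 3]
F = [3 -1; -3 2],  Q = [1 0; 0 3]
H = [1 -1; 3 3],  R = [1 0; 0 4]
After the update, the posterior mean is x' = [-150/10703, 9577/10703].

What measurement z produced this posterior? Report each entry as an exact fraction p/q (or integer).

z = [-1, 3]

x̄ = F·x = [8, -10]
P̄ = F·P·Fᵀ + Q = [40 -42; -42 51]
S = H·P̄·Hᵀ + R = [176 -33; -33 67]
K = P̄·Hᵀ·S⁻¹ = [5296/10703 150/973; -5340/10703 153/973]
x' − x̄ = [-85774/10703, 116607/10703] = K·y
y = (KᵀK)⁻¹·Kᵀ·(x' − x̄) = [-19, 9]
z = y + H·x̄ = [-19, 9] + [18, -6] = [-1, 3]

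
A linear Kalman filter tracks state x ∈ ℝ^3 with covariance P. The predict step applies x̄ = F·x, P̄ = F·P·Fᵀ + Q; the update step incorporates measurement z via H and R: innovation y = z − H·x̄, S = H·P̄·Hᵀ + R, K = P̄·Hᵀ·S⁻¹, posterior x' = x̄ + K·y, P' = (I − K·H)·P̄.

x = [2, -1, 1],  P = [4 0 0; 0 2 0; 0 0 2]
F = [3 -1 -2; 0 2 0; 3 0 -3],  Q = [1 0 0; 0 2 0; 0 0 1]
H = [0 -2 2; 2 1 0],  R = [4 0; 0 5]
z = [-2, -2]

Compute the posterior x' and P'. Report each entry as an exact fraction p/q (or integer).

x' = [-287/1753, -2692/1753, -4354/1753]
P' = [2187/1753 -1744/1753 -1112/1753; -1744/1753 6168/1753 5139/1753; -1112/1753 5139/1753 11539/3506]

x̄ = F·x = [5, -2, 3]
P̄ = F·P·Fᵀ + Q = [47 -4 48; -4 10 0; 48 0 55]
y = z − H·x̄ = [-12, -10]
S = H·P̄·Hᵀ + R = [264 188; 188 187]
K = P̄·Hᵀ·S⁻¹ = [316/1753 526/1753; -1029/3506 536/1753; 1261/7012 583/1753]
x' = x̄ + K·y = [-287/1753, -2692/1753, -4354/1753]
P' = (I − K·H)·P̄ = [2187/1753 -1744/1753 -1112/1753; -1744/1753 6168/1753 5139/1753; -1112/1753 5139/1753 11539/3506]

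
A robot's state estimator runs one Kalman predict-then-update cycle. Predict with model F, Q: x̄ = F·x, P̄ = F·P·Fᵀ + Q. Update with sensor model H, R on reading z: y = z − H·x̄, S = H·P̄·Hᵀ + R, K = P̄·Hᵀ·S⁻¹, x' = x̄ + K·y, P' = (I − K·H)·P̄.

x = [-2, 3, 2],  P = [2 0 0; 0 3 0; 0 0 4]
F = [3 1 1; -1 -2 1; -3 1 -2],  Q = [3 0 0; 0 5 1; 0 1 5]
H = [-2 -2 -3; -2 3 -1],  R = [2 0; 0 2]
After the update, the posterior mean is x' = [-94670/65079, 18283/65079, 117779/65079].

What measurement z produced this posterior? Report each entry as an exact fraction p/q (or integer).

x̄ = F·x = [-1, -2, 5]
P̄ = F·P·Fᵀ + Q = [28 -8 -23; -8 23 -7; -23 -7 42]
S = H·P̄·Hᵀ + R = [160 -19; -19 409]
K = P̄·Hᵀ·S⁻¹ = [10778/65079 -8569/65079; -1933/65079 14549/65079; -27317/65079 -3974/65079]
x' − x̄ = [-29591/65079, 148441/65079, -207616/65079] = K·y
y = (KᵀK)⁻¹·Kᵀ·(x' − x̄) = [6, 11]
z = y + H·x̄ = [6, 11] + [-9, -9] = [-3, 2]

z = [-3, 2]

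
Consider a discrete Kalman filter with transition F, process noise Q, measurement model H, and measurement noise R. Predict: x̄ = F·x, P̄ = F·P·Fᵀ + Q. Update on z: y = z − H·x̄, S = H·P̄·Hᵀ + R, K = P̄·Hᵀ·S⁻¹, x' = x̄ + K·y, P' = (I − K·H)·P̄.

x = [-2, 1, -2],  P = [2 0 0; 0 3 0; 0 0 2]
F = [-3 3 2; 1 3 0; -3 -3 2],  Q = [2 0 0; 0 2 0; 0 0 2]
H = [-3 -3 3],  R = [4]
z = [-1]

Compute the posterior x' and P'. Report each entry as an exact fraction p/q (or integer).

x' = [6695/2263, -2837/2263, 3077/2263]
P' = [71104/2263 -11382/2263 59414/2263; -11382/2263 5128/2263 -6594/2263; 59414/2263 -6594/2263 53176/2263]

x̄ = F·x = [5, 1, -1]
P̄ = F·P·Fᵀ + Q = [55 21 -1; 21 31 -33; -1 -33 55]
y = z − H·x̄ = [20]
S = H·P̄·Hᵀ + R = [2263]
K = P̄·Hᵀ·S⁻¹ = [-231/2263; -255/2263; 267/2263]
x' = x̄ + K·y = [6695/2263, -2837/2263, 3077/2263]
P' = (I − K·H)·P̄ = [71104/2263 -11382/2263 59414/2263; -11382/2263 5128/2263 -6594/2263; 59414/2263 -6594/2263 53176/2263]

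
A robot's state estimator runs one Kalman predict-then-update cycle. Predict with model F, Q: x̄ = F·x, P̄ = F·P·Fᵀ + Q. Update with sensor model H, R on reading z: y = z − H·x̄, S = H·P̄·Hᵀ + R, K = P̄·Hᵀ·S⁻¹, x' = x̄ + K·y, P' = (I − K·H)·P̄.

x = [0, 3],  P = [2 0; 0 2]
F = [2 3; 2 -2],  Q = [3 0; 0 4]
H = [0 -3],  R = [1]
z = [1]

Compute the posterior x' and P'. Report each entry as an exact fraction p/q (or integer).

x' = [1425/181, -66/181]
P' = [5105/181 -4/181; -4/181 20/181]

x̄ = F·x = [9, -6]
P̄ = F·P·Fᵀ + Q = [29 -4; -4 20]
y = z − H·x̄ = [-17]
S = H·P̄·Hᵀ + R = [181]
K = P̄·Hᵀ·S⁻¹ = [12/181; -60/181]
x' = x̄ + K·y = [1425/181, -66/181]
P' = (I − K·H)·P̄ = [5105/181 -4/181; -4/181 20/181]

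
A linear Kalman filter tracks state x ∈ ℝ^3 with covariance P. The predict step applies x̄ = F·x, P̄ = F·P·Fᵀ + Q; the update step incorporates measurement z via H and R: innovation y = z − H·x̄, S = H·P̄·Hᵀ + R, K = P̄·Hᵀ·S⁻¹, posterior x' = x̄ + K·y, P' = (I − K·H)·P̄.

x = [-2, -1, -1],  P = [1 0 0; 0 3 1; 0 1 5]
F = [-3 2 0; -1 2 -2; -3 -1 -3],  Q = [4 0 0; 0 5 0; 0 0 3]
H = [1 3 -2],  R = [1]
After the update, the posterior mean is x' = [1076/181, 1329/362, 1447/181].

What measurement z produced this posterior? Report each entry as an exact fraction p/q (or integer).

z = [1]

x̄ = F·x = [4, 2, 10]
P̄ = F·P·Fᵀ + Q = [25 11 -3; 11 30 23; -3 23 66]
S = H·P̄·Hᵀ + R = [362]
K = P̄·Hᵀ·S⁻¹ = [32/181; 55/362; -33/181]
x' − x̄ = [352/181, 605/362, -363/181] = K·y
y = (KᵀK)⁻¹·Kᵀ·(x' − x̄) = [11]
z = y + H·x̄ = [11] + [-10] = [1]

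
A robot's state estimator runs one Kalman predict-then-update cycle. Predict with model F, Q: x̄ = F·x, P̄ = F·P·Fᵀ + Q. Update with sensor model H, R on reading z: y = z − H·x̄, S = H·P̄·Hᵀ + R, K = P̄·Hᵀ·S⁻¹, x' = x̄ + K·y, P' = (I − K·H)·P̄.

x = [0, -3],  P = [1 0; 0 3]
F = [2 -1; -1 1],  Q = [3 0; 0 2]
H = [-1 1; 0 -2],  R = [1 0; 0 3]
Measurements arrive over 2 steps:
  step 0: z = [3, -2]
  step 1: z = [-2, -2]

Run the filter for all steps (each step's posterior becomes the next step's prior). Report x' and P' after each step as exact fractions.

step 0: x' = [-90/49, 218/245], P' = [55/49 18/49; 18/49 123/245]
step 1: x' = [47130/28723, 15148/28723], P' = [32479/28723 10656/28723; 10656/28723 13989/28723]

step 0: x̄ = F·x = [3, -3]
step 0: P̄ = F·P·Fᵀ + Q = [10 -5; -5 6]
step 0: y = z − H·x̄ = [9, -8]
step 0: S = H·P̄·Hᵀ + R = [27 -22; -22 27]
step 0: K = P̄·Hᵀ·S⁻¹ = [-37/49 -12/49; 33/245 -82/245]
step 0: x' = x̄ + K·y = [-90/49, 218/245]
step 0: P' = (I − K·H)·P̄ = [55/49 18/49; 18/49 123/245]
step 1: x̄ = F·x = [-1118/245, 668/245]
step 1: P̄ = F·P·Fᵀ + Q = [1598/245 -403/245; -403/245 708/245]
step 1: y = z − H·x̄ = [-2276/245, 846/245]
step 1: S = H·P̄·Hᵀ + R = [3357/245 -2222/245; -2222/245 3567/245]
step 1: K = P̄·Hᵀ·S⁻¹ = [-21823/28723 -7104/28723; 3333/28723 -9326/28723]
step 1: x' = x̄ + K·y = [47130/28723, 15148/28723]
step 1: P' = (I − K·H)·P̄ = [32479/28723 10656/28723; 10656/28723 13989/28723]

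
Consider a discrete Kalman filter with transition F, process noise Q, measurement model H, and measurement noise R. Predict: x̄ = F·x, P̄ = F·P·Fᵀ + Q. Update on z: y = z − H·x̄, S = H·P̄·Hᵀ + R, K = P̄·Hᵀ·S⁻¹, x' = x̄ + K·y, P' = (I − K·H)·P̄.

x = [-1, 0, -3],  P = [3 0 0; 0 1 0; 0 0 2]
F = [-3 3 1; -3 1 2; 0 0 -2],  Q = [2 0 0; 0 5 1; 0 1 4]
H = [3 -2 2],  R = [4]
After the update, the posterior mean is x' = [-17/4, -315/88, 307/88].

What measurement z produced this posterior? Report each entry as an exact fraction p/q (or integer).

z = [1]

x̄ = F·x = [0, -3, 6]
P̄ = F·P·Fᵀ + Q = [40 34 -4; 34 41 -7; -4 -7 12]
S = H·P̄·Hᵀ + R = [176]
K = P̄·Hᵀ·S⁻¹ = [1/4; 3/88; 13/88]
x' − x̄ = [-17/4, -51/88, -221/88] = K·y
y = (KᵀK)⁻¹·Kᵀ·(x' − x̄) = [-17]
z = y + H·x̄ = [-17] + [18] = [1]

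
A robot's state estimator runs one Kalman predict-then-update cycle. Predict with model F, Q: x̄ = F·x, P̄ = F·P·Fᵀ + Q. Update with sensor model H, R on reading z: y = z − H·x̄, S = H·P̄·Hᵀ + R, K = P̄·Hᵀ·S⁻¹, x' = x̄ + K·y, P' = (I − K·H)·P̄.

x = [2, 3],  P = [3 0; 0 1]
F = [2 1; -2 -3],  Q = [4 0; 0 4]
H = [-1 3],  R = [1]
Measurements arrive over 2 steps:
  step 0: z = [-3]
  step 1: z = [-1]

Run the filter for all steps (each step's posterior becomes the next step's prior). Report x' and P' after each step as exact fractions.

step 0: x' = [-335/333, -51/37], P' = [1817/333 65/37; 65/37 25/37]
step 1: x' = [285361/246041, 15641/246041], P' = [1029173/246041 326713/246041; 326713/246041 130757/246041]

step 0: x̄ = F·x = [7, -13]
step 0: P̄ = F·P·Fᵀ + Q = [17 -15; -15 25]
step 0: y = z − H·x̄ = [43]
step 0: S = H·P̄·Hᵀ + R = [333]
step 0: K = P̄·Hᵀ·S⁻¹ = [-62/333; 10/37]
step 0: x' = x̄ + K·y = [-335/333, -51/37]
step 0: P' = (I − K·H)·P̄ = [1817/333 65/37; 65/37 25/37]
step 1: x̄ = F·x = [-1129/333, 2047/333]
step 1: P̄ = F·P·Fᵀ + Q = [11165/333 -12623/333; -12623/333 17645/333]
step 1: y = z − H·x̄ = [-7603/333]
step 1: S = H·P̄·Hᵀ + R = [246041/333]
step 1: K = P̄·Hᵀ·S⁻¹ = [-49034/246041; 65558/246041]
step 1: x' = x̄ + K·y = [285361/246041, 15641/246041]
step 1: P' = (I − K·H)·P̄ = [1029173/246041 326713/246041; 326713/246041 130757/246041]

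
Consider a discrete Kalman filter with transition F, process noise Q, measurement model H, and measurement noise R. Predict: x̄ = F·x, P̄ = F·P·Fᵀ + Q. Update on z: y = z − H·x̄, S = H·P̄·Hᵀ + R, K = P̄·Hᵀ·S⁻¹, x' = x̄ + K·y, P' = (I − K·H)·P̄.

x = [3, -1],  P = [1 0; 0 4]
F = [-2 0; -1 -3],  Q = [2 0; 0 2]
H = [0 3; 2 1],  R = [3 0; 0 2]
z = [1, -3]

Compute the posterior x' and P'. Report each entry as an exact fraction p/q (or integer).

x̄ = F·x = [-6, 0]
P̄ = F·P·Fᵀ + Q = [6 2; 2 39]
y = z − H·x̄ = [1, 9]
S = H·P̄·Hᵀ + R = [354 129; 129 73]
K = P̄·Hᵀ·S⁻¹ = [-456/3067 1394/3067; 998/3067 43/3067]
x' = x̄ + K·y = [-6312/3067, 1385/3067]
P' = (I − K·H)·P̄ = [1622/3067 -456/3067; -456/3067 998/3067]

x' = [-6312/3067, 1385/3067]
P' = [1622/3067 -456/3067; -456/3067 998/3067]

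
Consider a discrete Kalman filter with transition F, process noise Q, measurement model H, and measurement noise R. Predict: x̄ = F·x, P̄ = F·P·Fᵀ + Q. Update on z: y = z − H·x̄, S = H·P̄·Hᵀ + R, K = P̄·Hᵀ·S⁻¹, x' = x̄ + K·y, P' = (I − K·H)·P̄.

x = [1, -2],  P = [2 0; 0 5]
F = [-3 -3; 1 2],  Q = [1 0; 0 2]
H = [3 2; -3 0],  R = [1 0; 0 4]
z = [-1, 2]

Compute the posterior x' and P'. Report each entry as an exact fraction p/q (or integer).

x̄ = F·x = [3, -3]
P̄ = F·P·Fᵀ + Q = [64 -36; -36 24]
y = z − H·x̄ = [-4, 11]
S = H·P̄·Hᵀ + R = [241 -360; -360 580]
K = P̄·Hᵀ·S⁻¹ = [24/509 -768/2545; 204/509 1107/2545]
x' = x̄ + K·y = [-1293/2545, 462/2545]
P' = (I − K·H)·P̄ = [1024/2545 -1476/2545; -1476/2545 2724/2545]

x' = [-1293/2545, 462/2545]
P' = [1024/2545 -1476/2545; -1476/2545 2724/2545]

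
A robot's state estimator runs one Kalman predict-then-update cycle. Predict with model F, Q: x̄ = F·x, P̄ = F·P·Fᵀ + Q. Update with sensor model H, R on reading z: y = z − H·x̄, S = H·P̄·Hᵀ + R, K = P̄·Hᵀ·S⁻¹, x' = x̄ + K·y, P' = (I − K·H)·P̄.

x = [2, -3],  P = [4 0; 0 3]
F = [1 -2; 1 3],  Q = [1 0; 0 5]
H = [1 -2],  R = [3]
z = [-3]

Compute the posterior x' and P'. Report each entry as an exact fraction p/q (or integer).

x̄ = F·x = [8, -7]
P̄ = F·P·Fᵀ + Q = [17 -14; -14 36]
y = z − H·x̄ = [-25]
S = H·P̄·Hᵀ + R = [220]
K = P̄·Hᵀ·S⁻¹ = [9/44; -43/110]
x' = x̄ + K·y = [127/44, 61/22]
P' = (I − K·H)·P̄ = [343/44 79/22; 79/22 131/55]

x' = [127/44, 61/22]
P' = [343/44 79/22; 79/22 131/55]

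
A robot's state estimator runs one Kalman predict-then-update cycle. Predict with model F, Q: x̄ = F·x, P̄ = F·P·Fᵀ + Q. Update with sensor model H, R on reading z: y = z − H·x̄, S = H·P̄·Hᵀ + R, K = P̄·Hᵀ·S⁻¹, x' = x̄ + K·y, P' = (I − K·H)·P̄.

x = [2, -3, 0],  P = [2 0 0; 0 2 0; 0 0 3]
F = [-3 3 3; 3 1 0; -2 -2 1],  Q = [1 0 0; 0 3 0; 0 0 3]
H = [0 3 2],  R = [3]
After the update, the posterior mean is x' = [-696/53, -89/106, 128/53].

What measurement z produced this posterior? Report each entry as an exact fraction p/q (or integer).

x̄ = F·x = [-15, 3, 2]
P̄ = F·P·Fᵀ + Q = [64 -12 9; -12 23 -16; 9 -16 22]
S = H·P̄·Hᵀ + R = [106]
K = P̄·Hᵀ·S⁻¹ = [-9/53; 37/106; -2/53]
x' − x̄ = [99/53, -407/106, 22/53] = K·y
y = (KᵀK)⁻¹·Kᵀ·(x' − x̄) = [-11]
z = y + H·x̄ = [-11] + [13] = [2]

z = [2]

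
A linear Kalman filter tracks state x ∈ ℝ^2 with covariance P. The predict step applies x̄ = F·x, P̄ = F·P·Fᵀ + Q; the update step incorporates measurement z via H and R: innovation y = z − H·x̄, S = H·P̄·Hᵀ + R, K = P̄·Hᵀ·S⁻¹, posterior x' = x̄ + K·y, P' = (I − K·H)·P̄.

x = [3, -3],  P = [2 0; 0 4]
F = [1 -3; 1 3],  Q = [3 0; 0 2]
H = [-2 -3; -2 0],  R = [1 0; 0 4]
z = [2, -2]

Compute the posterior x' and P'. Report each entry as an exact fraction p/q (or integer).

x' = [5961/4514, -3399/2257]
P' = [4397/4514 -1469/2257; -1469/2257 1230/2257]

x̄ = F·x = [12, -6]
P̄ = F·P·Fᵀ + Q = [41 -34; -34 40]
y = z − H·x̄ = [8, 22]
S = H·P̄·Hᵀ + R = [117 -40; -40 168]
K = P̄·Hᵀ·S⁻¹ = [10/2257 -4397/9028; -752/2257 1469/4514]
x' = x̄ + K·y = [5961/4514, -3399/2257]
P' = (I − K·H)·P̄ = [4397/4514 -1469/2257; -1469/2257 1230/2257]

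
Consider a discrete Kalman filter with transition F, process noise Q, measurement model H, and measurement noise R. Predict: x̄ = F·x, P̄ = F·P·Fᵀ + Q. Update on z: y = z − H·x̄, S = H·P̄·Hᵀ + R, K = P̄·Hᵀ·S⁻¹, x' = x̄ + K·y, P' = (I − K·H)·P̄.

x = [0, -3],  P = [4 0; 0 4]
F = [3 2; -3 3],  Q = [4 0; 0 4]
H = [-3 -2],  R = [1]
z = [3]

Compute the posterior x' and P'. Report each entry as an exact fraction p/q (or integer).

x̄ = F·x = [-6, -9]
P̄ = F·P·Fᵀ + Q = [56 -12; -12 76]
y = z − H·x̄ = [-33]
S = H·P̄·Hᵀ + R = [665]
K = P̄·Hᵀ·S⁻¹ = [-144/665; -116/665]
x' = x̄ + K·y = [762/665, -2157/665]
P' = (I − K·H)·P̄ = [16504/665 -24684/665; -24684/665 37084/665]

x' = [762/665, -2157/665]
P' = [16504/665 -24684/665; -24684/665 37084/665]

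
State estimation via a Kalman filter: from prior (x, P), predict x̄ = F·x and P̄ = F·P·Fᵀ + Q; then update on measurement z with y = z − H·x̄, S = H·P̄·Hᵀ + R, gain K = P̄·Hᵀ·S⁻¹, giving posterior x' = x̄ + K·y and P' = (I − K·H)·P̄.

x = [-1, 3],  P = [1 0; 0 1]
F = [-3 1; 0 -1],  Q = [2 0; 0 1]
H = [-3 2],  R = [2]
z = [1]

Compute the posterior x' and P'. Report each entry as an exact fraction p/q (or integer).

x' = [-17/13, -43/26]
P' = [58/65 68/65; 68/65 211/130]

x̄ = F·x = [6, -3]
P̄ = F·P·Fᵀ + Q = [12 -1; -1 2]
y = z − H·x̄ = [25]
S = H·P̄·Hᵀ + R = [130]
K = P̄·Hᵀ·S⁻¹ = [-19/65; 7/130]
x' = x̄ + K·y = [-17/13, -43/26]
P' = (I − K·H)·P̄ = [58/65 68/65; 68/65 211/130]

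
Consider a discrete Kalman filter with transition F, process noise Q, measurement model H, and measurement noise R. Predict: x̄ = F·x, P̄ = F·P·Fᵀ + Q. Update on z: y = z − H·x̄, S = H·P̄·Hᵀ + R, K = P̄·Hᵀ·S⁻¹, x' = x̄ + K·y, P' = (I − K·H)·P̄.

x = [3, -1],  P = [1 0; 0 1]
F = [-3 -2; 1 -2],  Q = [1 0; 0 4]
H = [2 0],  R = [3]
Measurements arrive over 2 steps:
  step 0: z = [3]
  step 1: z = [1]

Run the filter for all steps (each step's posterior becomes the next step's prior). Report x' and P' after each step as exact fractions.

step 0: x̄ = F·x = [-7, 5]
step 0: P̄ = F·P·Fᵀ + Q = [14 1; 1 9]
step 0: y = z − H·x̄ = [17]
step 0: S = H·P̄·Hᵀ + R = [59]
step 0: K = P̄·Hᵀ·S⁻¹ = [28/59; 2/59]
step 0: x' = x̄ + K·y = [63/59, 329/59]
step 0: P' = (I − K·H)·P̄ = [42/59 3/59; 3/59 527/59]
step 1: x̄ = F·x = [-847/59, -595/59]
step 1: P̄ = F·P·Fᵀ + Q = [2581/59 1994/59; 1994/59 2374/59]
step 1: y = z − H·x̄ = [1753/59]
step 1: S = H·P̄·Hᵀ + R = [10501/59]
step 1: K = P̄·Hᵀ·S⁻¹ = [5162/10501; 3988/10501]
step 1: x' = x̄ + K·y = [2621/10501, 12591/10501]
step 1: P' = (I − K·H)·P̄ = [7743/10501 5982/10501; 5982/10501 152970/10501]

step 0: x' = [63/59, 329/59], P' = [42/59 3/59; 3/59 527/59]
step 1: x' = [2621/10501, 12591/10501], P' = [7743/10501 5982/10501; 5982/10501 152970/10501]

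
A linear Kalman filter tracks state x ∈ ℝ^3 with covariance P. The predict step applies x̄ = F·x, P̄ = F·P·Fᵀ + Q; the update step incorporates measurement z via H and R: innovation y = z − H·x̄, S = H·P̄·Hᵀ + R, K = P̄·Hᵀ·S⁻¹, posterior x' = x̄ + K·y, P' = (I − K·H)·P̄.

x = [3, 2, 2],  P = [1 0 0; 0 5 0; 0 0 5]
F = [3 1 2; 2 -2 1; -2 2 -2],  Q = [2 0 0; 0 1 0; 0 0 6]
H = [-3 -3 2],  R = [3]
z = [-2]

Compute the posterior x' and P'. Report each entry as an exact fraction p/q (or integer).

x̄ = F·x = [15, 4, -6]
P̄ = F·P·Fᵀ + Q = [36 6 -16; 6 30 -34; -16 -34 50]
y = z − H·x̄ = [67]
S = H·P̄·Hᵀ + R = [1505]
K = P̄·Hᵀ·S⁻¹ = [-158/1505; -176/1505; 50/301]
x' = x̄ + K·y = [11989/1505, -5772/1505, 1544/301]
P' = (I − K·H)·P̄ = [29216/1505 -18778/1505 3084/301; -18778/1505 14174/1505 -1434/301; 3084/301 -1434/301 2550/301]

x' = [11989/1505, -5772/1505, 1544/301]
P' = [29216/1505 -18778/1505 3084/301; -18778/1505 14174/1505 -1434/301; 3084/301 -1434/301 2550/301]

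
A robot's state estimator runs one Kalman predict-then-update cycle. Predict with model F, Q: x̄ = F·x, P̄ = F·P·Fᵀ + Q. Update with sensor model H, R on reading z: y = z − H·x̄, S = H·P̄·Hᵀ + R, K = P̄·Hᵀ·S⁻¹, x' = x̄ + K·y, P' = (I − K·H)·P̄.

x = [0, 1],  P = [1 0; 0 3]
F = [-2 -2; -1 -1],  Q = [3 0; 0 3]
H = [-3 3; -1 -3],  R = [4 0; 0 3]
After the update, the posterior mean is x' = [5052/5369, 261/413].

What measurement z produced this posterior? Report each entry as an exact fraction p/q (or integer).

z = [-1, -3]

x̄ = F·x = [-2, -1]
P̄ = F·P·Fᵀ + Q = [19 8; 8 7]
S = H·P̄·Hᵀ + R = [94 42; 42 133]
K = P̄·Hᵀ·S⁻¹ = [-369/1534 -1328/5369; 9/118 -100/413]
x' − x̄ = [15790/5369, 674/413] = K·y
y = (KᵀK)⁻¹·Kᵀ·(x' − x̄) = [-4, -8]
z = y + H·x̄ = [-4, -8] + [3, 5] = [-1, -3]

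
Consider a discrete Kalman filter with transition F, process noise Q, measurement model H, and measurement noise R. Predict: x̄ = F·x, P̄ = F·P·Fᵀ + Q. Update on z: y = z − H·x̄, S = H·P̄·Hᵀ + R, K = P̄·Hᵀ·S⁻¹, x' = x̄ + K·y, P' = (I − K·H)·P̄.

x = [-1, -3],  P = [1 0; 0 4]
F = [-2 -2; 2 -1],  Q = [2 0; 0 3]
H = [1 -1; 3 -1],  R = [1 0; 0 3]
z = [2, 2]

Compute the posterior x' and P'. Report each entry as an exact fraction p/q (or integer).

x' = [532/1167, -487/389]
P' = [970/1167 456/389; 456/389 915/389]

x̄ = F·x = [8, 1]
P̄ = F·P·Fᵀ + Q = [22 4; 4 11]
y = z − H·x̄ = [-5, -21]
S = H·P̄·Hᵀ + R = [26 61; 61 188]
K = P̄·Hᵀ·S⁻¹ = [-398/1167 514/1167; -459/389 151/389]
x' = x̄ + K·y = [532/1167, -487/389]
P' = (I − K·H)·P̄ = [970/1167 456/389; 456/389 915/389]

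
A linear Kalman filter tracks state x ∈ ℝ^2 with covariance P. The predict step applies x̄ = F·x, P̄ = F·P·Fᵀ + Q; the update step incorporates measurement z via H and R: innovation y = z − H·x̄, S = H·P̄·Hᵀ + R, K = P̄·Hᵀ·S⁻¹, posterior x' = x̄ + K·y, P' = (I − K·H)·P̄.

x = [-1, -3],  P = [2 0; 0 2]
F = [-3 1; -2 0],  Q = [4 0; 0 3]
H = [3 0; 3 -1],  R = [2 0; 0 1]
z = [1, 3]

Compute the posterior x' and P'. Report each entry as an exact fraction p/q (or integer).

x̄ = F·x = [0, 2]
P̄ = F·P·Fᵀ + Q = [24 12; 12 11]
y = z − H·x̄ = [1, 5]
S = H·P̄·Hᵀ + R = [218 180; 180 156]
K = P̄·Hᵀ·S⁻¹ = [18/67 5/67; 93/134 -515/804]
x' = x̄ + K·y = [43/67, -409/804]
P' = (I − K·H)·P̄ = [12/67 31/67; 31/67 1631/804]

x' = [43/67, -409/804]
P' = [12/67 31/67; 31/67 1631/804]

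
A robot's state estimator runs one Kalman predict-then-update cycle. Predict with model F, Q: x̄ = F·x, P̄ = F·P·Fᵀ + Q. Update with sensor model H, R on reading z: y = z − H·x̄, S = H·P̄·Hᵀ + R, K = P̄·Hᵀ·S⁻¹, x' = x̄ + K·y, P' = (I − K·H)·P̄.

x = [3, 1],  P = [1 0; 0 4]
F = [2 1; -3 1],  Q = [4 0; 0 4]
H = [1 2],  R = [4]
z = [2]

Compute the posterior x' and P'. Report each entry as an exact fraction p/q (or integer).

x' = [155/19, -64/19]
P' = [212/19 -102/19; -102/19 67/19]

x̄ = F·x = [7, -8]
P̄ = F·P·Fᵀ + Q = [12 -2; -2 17]
y = z − H·x̄ = [11]
S = H·P̄·Hᵀ + R = [76]
K = P̄·Hᵀ·S⁻¹ = [2/19; 8/19]
x' = x̄ + K·y = [155/19, -64/19]
P' = (I − K·H)·P̄ = [212/19 -102/19; -102/19 67/19]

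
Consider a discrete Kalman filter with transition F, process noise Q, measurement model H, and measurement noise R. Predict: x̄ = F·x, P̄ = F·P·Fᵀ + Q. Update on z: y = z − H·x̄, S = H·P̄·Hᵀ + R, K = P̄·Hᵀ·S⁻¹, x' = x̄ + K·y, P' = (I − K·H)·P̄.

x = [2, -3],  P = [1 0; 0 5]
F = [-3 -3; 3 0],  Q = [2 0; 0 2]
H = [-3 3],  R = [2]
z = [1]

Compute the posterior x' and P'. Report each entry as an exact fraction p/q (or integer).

x' = [297/59, 4122/767]
P' = [379/59 369/59; 369/59 4837/767]

x̄ = F·x = [3, 6]
P̄ = F·P·Fᵀ + Q = [56 -9; -9 11]
y = z − H·x̄ = [-8]
S = H·P̄·Hᵀ + R = [767]
K = P̄·Hᵀ·S⁻¹ = [-15/59; 60/767]
x' = x̄ + K·y = [297/59, 4122/767]
P' = (I − K·H)·P̄ = [379/59 369/59; 369/59 4837/767]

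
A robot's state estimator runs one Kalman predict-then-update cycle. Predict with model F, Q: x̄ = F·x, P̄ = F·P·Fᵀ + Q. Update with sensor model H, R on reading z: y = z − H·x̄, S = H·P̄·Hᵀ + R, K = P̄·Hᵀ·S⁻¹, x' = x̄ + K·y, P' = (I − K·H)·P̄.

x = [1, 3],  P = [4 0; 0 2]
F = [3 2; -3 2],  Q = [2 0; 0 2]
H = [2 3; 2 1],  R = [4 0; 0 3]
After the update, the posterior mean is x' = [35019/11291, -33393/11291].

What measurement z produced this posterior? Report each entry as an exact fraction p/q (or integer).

x̄ = F·x = [9, 3]
P̄ = F·P·Fᵀ + Q = [46 -28; -28 46]
S = H·P̄·Hᵀ + R = [266 98; 98 121]
K = P̄·Hᵀ·S⁻¹ = [-2652/11291 1160/1613; 5451/11291 -764/1613]
x' − x̄ = [-66600/11291, -67266/11291] = K·y
y = (KᵀK)⁻¹·Kᵀ·(x' − x̄) = [-30, -18]
z = y + H·x̄ = [-30, -18] + [27, 21] = [-3, 3]

z = [-3, 3]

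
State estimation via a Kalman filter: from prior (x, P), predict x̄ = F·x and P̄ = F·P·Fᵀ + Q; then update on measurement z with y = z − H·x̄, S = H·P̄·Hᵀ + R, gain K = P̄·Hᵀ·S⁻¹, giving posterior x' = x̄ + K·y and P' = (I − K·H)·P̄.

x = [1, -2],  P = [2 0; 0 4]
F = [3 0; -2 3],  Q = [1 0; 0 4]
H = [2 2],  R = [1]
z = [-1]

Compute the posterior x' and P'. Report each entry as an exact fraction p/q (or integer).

x̄ = F·x = [3, -8]
P̄ = F·P·Fᵀ + Q = [19 -12; -12 48]
y = z − H·x̄ = [9]
S = H·P̄·Hᵀ + R = [173]
K = P̄·Hᵀ·S⁻¹ = [14/173; 72/173]
x' = x̄ + K·y = [645/173, -736/173]
P' = (I − K·H)·P̄ = [3091/173 -3084/173; -3084/173 3120/173]

x' = [645/173, -736/173]
P' = [3091/173 -3084/173; -3084/173 3120/173]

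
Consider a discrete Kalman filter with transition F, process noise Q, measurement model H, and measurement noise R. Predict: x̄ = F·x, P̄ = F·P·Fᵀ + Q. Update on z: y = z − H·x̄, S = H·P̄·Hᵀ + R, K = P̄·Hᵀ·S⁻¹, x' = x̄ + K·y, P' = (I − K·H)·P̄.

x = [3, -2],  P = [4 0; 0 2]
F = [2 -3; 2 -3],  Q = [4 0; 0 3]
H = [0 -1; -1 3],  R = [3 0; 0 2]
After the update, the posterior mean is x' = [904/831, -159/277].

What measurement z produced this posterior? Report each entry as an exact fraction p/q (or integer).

x̄ = F·x = [12, 12]
P̄ = F·P·Fᵀ + Q = [38 34; 34 37]
S = H·P̄·Hᵀ + R = [40 -77; -77 169]
K = P̄·Hᵀ·S⁻¹ = [-818/831 -58/831; -108/277 77/277]
x' − x̄ = [-9068/831, -3483/277] = K·y
y = (KᵀK)⁻¹·Kᵀ·(x' − x̄) = [13, -27]
z = y + H·x̄ = [13, -27] + [-12, 24] = [1, -3]

z = [1, -3]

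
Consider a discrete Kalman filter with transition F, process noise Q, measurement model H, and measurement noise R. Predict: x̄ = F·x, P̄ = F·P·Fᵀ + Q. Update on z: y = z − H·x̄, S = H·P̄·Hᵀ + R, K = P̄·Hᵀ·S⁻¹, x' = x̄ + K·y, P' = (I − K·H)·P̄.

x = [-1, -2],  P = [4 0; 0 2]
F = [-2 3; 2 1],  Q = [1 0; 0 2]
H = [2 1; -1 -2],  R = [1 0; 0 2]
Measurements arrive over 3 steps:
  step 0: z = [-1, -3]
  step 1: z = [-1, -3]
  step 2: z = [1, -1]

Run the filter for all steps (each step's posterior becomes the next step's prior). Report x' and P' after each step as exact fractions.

step 0: x' = [-8723/5717, 11782/5717], P' = [3670/5717 -3620/5717; -3620/5717 5440/5717]
step 1: x' = [-3850315/3747277, 5730202/3747277], P' = [2073798/3747277 -1873884/3747277; -1873884/3747277 2806454/3747277]
step 2: x' = [1121060619/1987205705, 46001794/397441141], P' = [1095227054/1987205705 -198079092/397441141; -198079092/397441141 297136084/397441141]

step 0: x̄ = F·x = [-4, -4]
step 0: P̄ = F·P·Fᵀ + Q = [35 -10; -10 20]
step 0: y = z − H·x̄ = [11, -15]
step 0: S = H·P̄·Hᵀ + R = [121 -60; -60 77]
step 0: K = P̄·Hᵀ·S⁻¹ = [3720/5717 1785/5717; -1800/5717 -3630/5717]
step 0: x' = x̄ + K·y = [-8723/5717, 11782/5717]
step 0: P' = (I − K·H)·P̄ = [3670/5717 -3620/5717; -3620/5717 5440/5717]
step 1: x̄ = F·x = [52792/5717, -5664/5717]
step 1: P̄ = F·P·Fᵀ + Q = [112797/5717 -12840/5717; -12840/5717 17074/5717]
step 1: y = z − H·x̄ = [-105637/5717, 24313/5717]
step 1: S = H·P̄·Hᵀ + R = [422619/5717 -195542/5717; -195542/5717 141167/5717]
step 1: K = P̄·Hᵀ·S⁻¹ = [2273712/3747277 836985/3747277; -941314/3747277 -1869512/3747277]
step 1: x' = x̄ + K·y = [-3850315/3747277, 5730202/3747277]
step 1: P' = (I − K·H)·P̄ = [2073798/3747277 -1873884/3747277; -1873884/3747277 2806454/3747277]
step 2: x̄ = F·x = [24891236/3747277, -1970428/3747277]
step 2: P̄ = F·P·Fᵀ + Q = [59787163/3747277 -7371366/3747277; -7371366/3747277 11100664/3747277]
step 2: y = z − H·x̄ = [-44064767/3747277, 17203103/3747277]
step 2: S = H·P̄·Hᵀ + R = [224511129/3747277 -104918824/3747277; -104918824/3747277 82198909/3747277]
step 2: K = P̄·Hᵀ·S⁻¹ = [1200058648/1987205705 442781933/1987205705; -99022100/397441141 -198096538/397441141]
step 2: x' = x̄ + K·y = [1121060619/1987205705, 46001794/397441141]
step 2: P' = (I − K·H)·P̄ = [1095227054/1987205705 -198079092/397441141; -198079092/397441141 297136084/397441141]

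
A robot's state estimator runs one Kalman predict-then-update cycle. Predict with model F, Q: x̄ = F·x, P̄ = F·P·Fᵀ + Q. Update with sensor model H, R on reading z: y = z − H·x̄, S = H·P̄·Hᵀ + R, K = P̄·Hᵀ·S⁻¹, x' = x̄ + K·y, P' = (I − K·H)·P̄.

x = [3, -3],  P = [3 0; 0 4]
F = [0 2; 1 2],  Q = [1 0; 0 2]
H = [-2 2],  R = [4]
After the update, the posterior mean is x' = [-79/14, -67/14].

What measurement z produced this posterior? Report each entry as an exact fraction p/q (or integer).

z = [1]

x̄ = F·x = [-6, -3]
P̄ = F·P·Fᵀ + Q = [17 16; 16 21]
S = H·P̄·Hᵀ + R = [28]
K = P̄·Hᵀ·S⁻¹ = [-1/14; 5/14]
x' − x̄ = [5/14, -25/14] = K·y
y = (KᵀK)⁻¹·Kᵀ·(x' − x̄) = [-5]
z = y + H·x̄ = [-5] + [6] = [1]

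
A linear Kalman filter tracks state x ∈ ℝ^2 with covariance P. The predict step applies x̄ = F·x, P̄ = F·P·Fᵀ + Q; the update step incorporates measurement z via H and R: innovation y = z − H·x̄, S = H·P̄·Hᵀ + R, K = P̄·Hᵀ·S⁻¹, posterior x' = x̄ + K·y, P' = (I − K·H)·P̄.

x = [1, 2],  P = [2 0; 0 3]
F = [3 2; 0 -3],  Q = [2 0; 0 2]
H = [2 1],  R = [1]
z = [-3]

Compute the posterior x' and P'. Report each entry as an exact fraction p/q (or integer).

x' = [48/43, -439/86]
P' = [318/43 -613/43; -613/43 2445/86]

x̄ = F·x = [7, -6]
P̄ = F·P·Fᵀ + Q = [32 -18; -18 29]
y = z − H·x̄ = [-11]
S = H·P̄·Hᵀ + R = [86]
K = P̄·Hᵀ·S⁻¹ = [23/43; -7/86]
x' = x̄ + K·y = [48/43, -439/86]
P' = (I − K·H)·P̄ = [318/43 -613/43; -613/43 2445/86]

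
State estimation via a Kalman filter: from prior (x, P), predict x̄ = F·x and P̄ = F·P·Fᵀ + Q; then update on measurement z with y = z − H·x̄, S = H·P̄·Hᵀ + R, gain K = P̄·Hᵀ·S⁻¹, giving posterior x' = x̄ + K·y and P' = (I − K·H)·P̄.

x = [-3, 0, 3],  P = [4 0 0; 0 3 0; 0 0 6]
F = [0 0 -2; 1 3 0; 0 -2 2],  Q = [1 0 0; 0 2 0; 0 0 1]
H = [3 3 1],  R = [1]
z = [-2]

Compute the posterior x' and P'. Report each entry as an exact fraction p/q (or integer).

x' = [-879/308, 615/308, 157/308]
P' = [5099/308 -4131/308 -2853/308; -4131/308 3603/308 1665/308; -2853/308 1665/308 3475/308]

x̄ = F·x = [-6, -3, 6]
P̄ = F·P·Fᵀ + Q = [25 0 -24; 0 33 -18; -24 -18 37]
y = z − H·x̄ = [19]
S = H·P̄·Hᵀ + R = [308]
K = P̄·Hᵀ·S⁻¹ = [51/308; 81/308; -89/308]
x' = x̄ + K·y = [-879/308, 615/308, 157/308]
P' = (I − K·H)·P̄ = [5099/308 -4131/308 -2853/308; -4131/308 3603/308 1665/308; -2853/308 1665/308 3475/308]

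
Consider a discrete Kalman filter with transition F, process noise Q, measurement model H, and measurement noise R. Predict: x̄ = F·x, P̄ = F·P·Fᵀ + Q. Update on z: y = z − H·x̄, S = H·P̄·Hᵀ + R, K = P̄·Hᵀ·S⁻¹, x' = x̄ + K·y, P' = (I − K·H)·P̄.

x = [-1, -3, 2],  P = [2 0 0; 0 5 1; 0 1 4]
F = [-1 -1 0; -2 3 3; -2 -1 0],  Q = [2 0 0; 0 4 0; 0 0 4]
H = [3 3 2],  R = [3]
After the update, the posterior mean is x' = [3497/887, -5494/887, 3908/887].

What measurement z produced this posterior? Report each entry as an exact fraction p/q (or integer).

x̄ = F·x = [4, -1, 5]
P̄ = F·P·Fᵀ + Q = [9 -14 9; -14 111 -10; 9 -10 17]
S = H·P̄·Hᵀ + R = [887]
K = P̄·Hᵀ·S⁻¹ = [3/887; 271/887; 31/887]
x' − x̄ = [-51/887, -4607/887, -527/887] = K·y
y = (KᵀK)⁻¹·Kᵀ·(x' − x̄) = [-17]
z = y + H·x̄ = [-17] + [19] = [2]

z = [2]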